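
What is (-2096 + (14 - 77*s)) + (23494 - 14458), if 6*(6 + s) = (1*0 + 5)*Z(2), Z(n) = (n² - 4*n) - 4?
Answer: 23788/3 ≈ 7929.3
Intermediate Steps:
Z(n) = -4 + n² - 4*n
s = -38/3 (s = -6 + ((1*0 + 5)*(-4 + 2² - 4*2))/6 = -6 + ((0 + 5)*(-4 + 4 - 8))/6 = -6 + (5*(-8))/6 = -6 + (⅙)*(-40) = -6 - 20/3 = -38/3 ≈ -12.667)
(-2096 + (14 - 77*s)) + (23494 - 14458) = (-2096 + (14 - 77*(-38/3))) + (23494 - 14458) = (-2096 + (14 + 2926/3)) + 9036 = (-2096 + 2968/3) + 9036 = -3320/3 + 9036 = 23788/3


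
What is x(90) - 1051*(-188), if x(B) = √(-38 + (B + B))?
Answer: 197588 + √142 ≈ 1.9760e+5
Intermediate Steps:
x(B) = √(-38 + 2*B)
x(90) - 1051*(-188) = √(-38 + 2*90) - 1051*(-188) = √(-38 + 180) - 1*(-197588) = √142 + 197588 = 197588 + √142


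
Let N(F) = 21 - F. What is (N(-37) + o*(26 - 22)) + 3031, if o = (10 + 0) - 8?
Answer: 3097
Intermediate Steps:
o = 2 (o = 10 - 8 = 2)
(N(-37) + o*(26 - 22)) + 3031 = ((21 - 1*(-37)) + 2*(26 - 22)) + 3031 = ((21 + 37) + 2*4) + 3031 = (58 + 8) + 3031 = 66 + 3031 = 3097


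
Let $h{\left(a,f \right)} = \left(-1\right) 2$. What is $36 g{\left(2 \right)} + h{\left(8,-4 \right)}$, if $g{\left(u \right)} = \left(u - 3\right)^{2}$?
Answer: $34$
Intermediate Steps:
$g{\left(u \right)} = \left(-3 + u\right)^{2}$
$h{\left(a,f \right)} = -2$
$36 g{\left(2 \right)} + h{\left(8,-4 \right)} = 36 \left(-3 + 2\right)^{2} - 2 = 36 \left(-1\right)^{2} - 2 = 36 \cdot 1 - 2 = 36 - 2 = 34$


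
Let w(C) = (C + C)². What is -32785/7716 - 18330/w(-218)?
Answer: -796716455/183347592 ≈ -4.3454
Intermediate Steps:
w(C) = 4*C² (w(C) = (2*C)² = 4*C²)
-32785/7716 - 18330/w(-218) = -32785/7716 - 18330/(4*(-218)²) = -32785*1/7716 - 18330/(4*47524) = -32785/7716 - 18330/190096 = -32785/7716 - 18330*1/190096 = -32785/7716 - 9165/95048 = -796716455/183347592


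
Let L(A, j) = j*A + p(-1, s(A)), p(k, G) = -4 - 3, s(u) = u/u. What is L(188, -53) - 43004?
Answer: -52975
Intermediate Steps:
s(u) = 1
p(k, G) = -7
L(A, j) = -7 + A*j (L(A, j) = j*A - 7 = A*j - 7 = -7 + A*j)
L(188, -53) - 43004 = (-7 + 188*(-53)) - 43004 = (-7 - 9964) - 43004 = -9971 - 43004 = -52975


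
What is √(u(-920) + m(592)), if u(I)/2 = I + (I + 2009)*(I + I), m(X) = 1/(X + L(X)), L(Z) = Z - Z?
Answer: 3*I*√9757891267/148 ≈ 2002.3*I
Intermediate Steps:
L(Z) = 0
m(X) = 1/X (m(X) = 1/(X + 0) = 1/X)
u(I) = 2*I + 4*I*(2009 + I) (u(I) = 2*(I + (I + 2009)*(I + I)) = 2*(I + (2009 + I)*(2*I)) = 2*(I + 2*I*(2009 + I)) = 2*I + 4*I*(2009 + I))
√(u(-920) + m(592)) = √(2*(-920)*(4019 + 2*(-920)) + 1/592) = √(2*(-920)*(4019 - 1840) + 1/592) = √(2*(-920)*2179 + 1/592) = √(-4009360 + 1/592) = √(-2373541119/592) = 3*I*√9757891267/148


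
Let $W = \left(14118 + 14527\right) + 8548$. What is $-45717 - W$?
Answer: $-82910$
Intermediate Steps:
$W = 37193$ ($W = 28645 + 8548 = 37193$)
$-45717 - W = -45717 - 37193 = -82910$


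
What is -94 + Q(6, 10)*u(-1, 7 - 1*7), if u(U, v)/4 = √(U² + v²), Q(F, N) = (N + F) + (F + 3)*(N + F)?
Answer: 546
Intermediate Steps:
Q(F, N) = F + N + (3 + F)*(F + N) (Q(F, N) = (F + N) + (3 + F)*(F + N) = F + N + (3 + F)*(F + N))
u(U, v) = 4*√(U² + v²)
-94 + Q(6, 10)*u(-1, 7 - 1*7) = -94 + (6² + 4*6 + 4*10 + 6*10)*(4*√((-1)² + (7 - 1*7)²)) = -94 + (36 + 24 + 40 + 60)*(4*√(1 + (7 - 7)²)) = -94 + 160*(4*√(1 + 0²)) = -94 + 160*(4*√(1 + 0)) = -94 + 160*(4*√1) = -94 + 160*(4*1) = -94 + 160*4 = -94 + 640 = 546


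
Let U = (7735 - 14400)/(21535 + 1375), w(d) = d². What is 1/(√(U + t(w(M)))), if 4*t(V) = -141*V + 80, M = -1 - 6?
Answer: -2*I*√2531555/131495 ≈ -0.0242*I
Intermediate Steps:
M = -7
t(V) = 20 - 141*V/4 (t(V) = (-141*V + 80)/4 = (80 - 141*V)/4 = 20 - 141*V/4)
U = -1333/4582 (U = -6665/22910 = -6665*1/22910 = -1333/4582 ≈ -0.29092)
1/(√(U + t(w(M)))) = 1/(√(-1333/4582 + (20 - 141/4*(-7)²))) = 1/(√(-1333/4582 + (20 - 141/4*49))) = 1/(√(-1333/4582 + (20 - 6909/4))) = 1/(√(-1333/4582 - 6829/4)) = 1/(√(-15647905/9164)) = 1/(119*I*√2531555/4582) = -2*I*√2531555/131495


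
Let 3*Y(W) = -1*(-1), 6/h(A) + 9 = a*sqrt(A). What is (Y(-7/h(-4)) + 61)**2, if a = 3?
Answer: 33856/9 ≈ 3761.8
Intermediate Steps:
h(A) = 6/(-9 + 3*sqrt(A))
Y(W) = 1/3 (Y(W) = (-1*(-1))/3 = (1/3)*1 = 1/3)
(Y(-7/h(-4)) + 61)**2 = (1/3 + 61)**2 = (184/3)**2 = 33856/9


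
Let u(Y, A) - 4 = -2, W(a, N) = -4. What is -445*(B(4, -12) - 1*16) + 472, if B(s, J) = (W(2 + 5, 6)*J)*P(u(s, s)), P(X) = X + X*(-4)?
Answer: 135752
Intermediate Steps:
u(Y, A) = 2 (u(Y, A) = 4 - 2 = 2)
P(X) = -3*X (P(X) = X - 4*X = -3*X)
B(s, J) = 24*J (B(s, J) = (-4*J)*(-3*2) = -4*J*(-6) = 24*J)
-445*(B(4, -12) - 1*16) + 472 = -445*(24*(-12) - 1*16) + 472 = -445*(-288 - 16) + 472 = -445*(-304) + 472 = 135280 + 472 = 135752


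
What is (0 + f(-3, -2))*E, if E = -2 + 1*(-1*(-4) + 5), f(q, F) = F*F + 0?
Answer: 28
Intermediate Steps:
f(q, F) = F² (f(q, F) = F² + 0 = F²)
E = 7 (E = -2 + 1*(4 + 5) = -2 + 1*9 = -2 + 9 = 7)
(0 + f(-3, -2))*E = (0 + (-2)²)*7 = (0 + 4)*7 = 4*7 = 28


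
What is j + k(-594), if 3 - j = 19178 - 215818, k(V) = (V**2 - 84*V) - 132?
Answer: 599243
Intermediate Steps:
k(V) = -132 + V**2 - 84*V
j = 196643 (j = 3 - (19178 - 215818) = 3 - 1*(-196640) = 3 + 196640 = 196643)
j + k(-594) = 196643 + (-132 + (-594)**2 - 84*(-594)) = 196643 + (-132 + 352836 + 49896) = 196643 + 402600 = 599243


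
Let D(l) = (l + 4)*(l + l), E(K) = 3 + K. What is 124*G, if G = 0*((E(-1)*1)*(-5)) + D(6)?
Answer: 14880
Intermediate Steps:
D(l) = 2*l*(4 + l) (D(l) = (4 + l)*(2*l) = 2*l*(4 + l))
G = 120 (G = 0*(((3 - 1)*1)*(-5)) + 2*6*(4 + 6) = 0*((2*1)*(-5)) + 2*6*10 = 0*(2*(-5)) + 120 = 0*(-10) + 120 = 0 + 120 = 120)
124*G = 124*120 = 14880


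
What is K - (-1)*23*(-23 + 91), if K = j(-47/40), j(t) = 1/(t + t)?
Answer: 73488/47 ≈ 1563.6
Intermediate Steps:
j(t) = 1/(2*t)
K = -20/47 (K = 1/(2*((-47/40))) = 1/(2*((-47*1/40))) = 1/(2*(-47/40)) = (½)*(-40/47) = -20/47 ≈ -0.42553)
K - (-1)*23*(-23 + 91) = -20/47 - (-1)*23*(-23 + 91) = -20/47 - (-1)*23*68 = -20/47 - (-1)*1564 = -20/47 - 1*(-1564) = -20/47 + 1564 = 73488/47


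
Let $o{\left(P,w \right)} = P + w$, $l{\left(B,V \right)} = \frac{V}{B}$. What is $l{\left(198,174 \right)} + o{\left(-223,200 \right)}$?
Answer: $- \frac{730}{33} \approx -22.121$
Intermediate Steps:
$l{\left(198,174 \right)} + o{\left(-223,200 \right)} = \frac{174}{198} + \left(-223 + 200\right) = 174 \cdot \frac{1}{198} - 23 = \frac{29}{33} - 23 = - \frac{730}{33}$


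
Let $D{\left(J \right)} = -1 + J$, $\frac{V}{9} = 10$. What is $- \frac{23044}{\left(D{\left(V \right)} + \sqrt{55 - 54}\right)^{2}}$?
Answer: $- \frac{5761}{2025} \approx -2.8449$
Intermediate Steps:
$V = 90$ ($V = 9 \cdot 10 = 90$)
$- \frac{23044}{\left(D{\left(V \right)} + \sqrt{55 - 54}\right)^{2}} = - \frac{23044}{\left(\left(-1 + 90\right) + \sqrt{55 - 54}\right)^{2}} = - \frac{23044}{\left(89 + \sqrt{1}\right)^{2}} = - \frac{23044}{\left(89 + 1\right)^{2}} = - \frac{23044}{90^{2}} = - \frac{23044}{8100} = \left(-23044\right) \frac{1}{8100} = - \frac{5761}{2025}$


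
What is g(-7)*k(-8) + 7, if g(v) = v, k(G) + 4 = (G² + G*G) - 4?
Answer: -833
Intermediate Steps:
k(G) = -8 + 2*G² (k(G) = -4 + ((G² + G*G) - 4) = -4 + ((G² + G²) - 4) = -4 + (2*G² - 4) = -4 + (-4 + 2*G²) = -8 + 2*G²)
g(-7)*k(-8) + 7 = -7*(-8 + 2*(-8)²) + 7 = -7*(-8 + 2*64) + 7 = -7*(-8 + 128) + 7 = -7*120 + 7 = -840 + 7 = -833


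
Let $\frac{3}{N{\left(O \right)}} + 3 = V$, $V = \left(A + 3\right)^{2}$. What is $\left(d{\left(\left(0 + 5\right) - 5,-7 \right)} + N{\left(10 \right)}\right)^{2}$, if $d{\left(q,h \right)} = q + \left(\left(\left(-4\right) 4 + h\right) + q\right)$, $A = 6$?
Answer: $\frac{356409}{676} \approx 527.23$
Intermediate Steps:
$V = 81$ ($V = \left(6 + 3\right)^{2} = 9^{2} = 81$)
$N{\left(O \right)} = \frac{1}{26}$ ($N{\left(O \right)} = \frac{3}{-3 + 81} = \frac{3}{78} = 3 \cdot \frac{1}{78} = \frac{1}{26}$)
$d{\left(q,h \right)} = -16 + h + 2 q$ ($d{\left(q,h \right)} = q + \left(\left(-16 + h\right) + q\right) = q + \left(-16 + h + q\right) = -16 + h + 2 q$)
$\left(d{\left(\left(0 + 5\right) - 5,-7 \right)} + N{\left(10 \right)}\right)^{2} = \left(\left(-16 - 7 + 2 \left(\left(0 + 5\right) - 5\right)\right) + \frac{1}{26}\right)^{2} = \left(\left(-16 - 7 + 2 \left(5 - 5\right)\right) + \frac{1}{26}\right)^{2} = \left(\left(-16 - 7 + 2 \cdot 0\right) + \frac{1}{26}\right)^{2} = \left(\left(-16 - 7 + 0\right) + \frac{1}{26}\right)^{2} = \left(-23 + \frac{1}{26}\right)^{2} = \left(- \frac{597}{26}\right)^{2} = \frac{356409}{676}$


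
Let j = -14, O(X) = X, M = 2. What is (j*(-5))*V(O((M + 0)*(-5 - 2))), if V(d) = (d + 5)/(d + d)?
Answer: 45/2 ≈ 22.500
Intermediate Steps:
V(d) = (5 + d)/(2*d) (V(d) = (5 + d)/((2*d)) = (5 + d)*(1/(2*d)) = (5 + d)/(2*d))
(j*(-5))*V(O((M + 0)*(-5 - 2))) = (-14*(-5))*((5 + (2 + 0)*(-5 - 2))/(2*(((2 + 0)*(-5 - 2))))) = 70*((5 + 2*(-7))/(2*((2*(-7))))) = 70*((½)*(5 - 14)/(-14)) = 70*((½)*(-1/14)*(-9)) = 70*(9/28) = 45/2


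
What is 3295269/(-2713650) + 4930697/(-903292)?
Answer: -2726129339933/408536389300 ≈ -6.6729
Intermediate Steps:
3295269/(-2713650) + 4930697/(-903292) = 3295269*(-1/2713650) + 4930697*(-1/903292) = -1098423/904550 - 4930697/903292 = -2726129339933/408536389300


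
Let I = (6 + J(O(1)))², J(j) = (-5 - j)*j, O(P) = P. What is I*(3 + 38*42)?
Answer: 0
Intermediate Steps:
J(j) = j*(-5 - j)
I = 0 (I = (6 - 1*1*(5 + 1))² = (6 - 1*1*6)² = (6 - 6)² = 0² = 0)
I*(3 + 38*42) = 0*(3 + 38*42) = 0*(3 + 1596) = 0*1599 = 0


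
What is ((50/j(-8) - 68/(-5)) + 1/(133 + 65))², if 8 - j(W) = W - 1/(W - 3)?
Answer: 13470619969/48024900 ≈ 280.49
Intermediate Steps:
j(W) = 8 + 1/(-3 + W) - W (j(W) = 8 - (W - 1/(W - 3)) = 8 - (W - 1/(-3 + W)) = 8 + (1/(-3 + W) - W) = 8 + 1/(-3 + W) - W)
((50/j(-8) - 68/(-5)) + 1/(133 + 65))² = ((50/(((-23 - 1*(-8)² + 11*(-8))/(-3 - 8))) - 68/(-5)) + 1/(133 + 65))² = ((50/(((-23 - 1*64 - 88)/(-11))) - 68*(-⅕)) + 1/198)² = ((50/((-(-23 - 64 - 88)/11)) + 68/5) + 1/198)² = ((50/((-1/11*(-175))) + 68/5) + 1/198)² = ((50/(175/11) + 68/5) + 1/198)² = ((50*(11/175) + 68/5) + 1/198)² = ((22/7 + 68/5) + 1/198)² = (586/35 + 1/198)² = (116063/6930)² = 13470619969/48024900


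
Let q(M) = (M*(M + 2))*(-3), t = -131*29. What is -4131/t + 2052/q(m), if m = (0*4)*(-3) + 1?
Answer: -862041/3799 ≈ -226.91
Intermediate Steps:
t = -3799
m = 1 (m = 0*(-3) + 1 = 0 + 1 = 1)
q(M) = -3*M*(2 + M) (q(M) = (M*(2 + M))*(-3) = -3*M*(2 + M))
-4131/t + 2052/q(m) = -4131/(-3799) + 2052/((-3*1*(2 + 1))) = -4131*(-1/3799) + 2052/((-3*1*3)) = 4131/3799 + 2052/(-9) = 4131/3799 + 2052*(-⅑) = 4131/3799 - 228 = -862041/3799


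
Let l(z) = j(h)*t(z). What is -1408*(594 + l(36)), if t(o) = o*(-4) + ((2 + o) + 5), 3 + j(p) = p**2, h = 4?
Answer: 1012352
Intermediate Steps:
j(p) = -3 + p**2
t(o) = 7 - 3*o (t(o) = -4*o + (7 + o) = 7 - 3*o)
l(z) = 91 - 39*z (l(z) = (-3 + 4**2)*(7 - 3*z) = (-3 + 16)*(7 - 3*z) = 13*(7 - 3*z) = 91 - 39*z)
-1408*(594 + l(36)) = -1408*(594 + (91 - 39*36)) = -1408*(594 + (91 - 1404)) = -1408*(594 - 1313) = -1408*(-719) = 1012352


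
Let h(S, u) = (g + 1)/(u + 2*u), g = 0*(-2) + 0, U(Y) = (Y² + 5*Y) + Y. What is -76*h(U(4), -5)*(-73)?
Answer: -5548/15 ≈ -369.87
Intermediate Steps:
U(Y) = Y² + 6*Y
g = 0 (g = 0 + 0 = 0)
h(S, u) = 1/(3*u) (h(S, u) = (0 + 1)/(u + 2*u) = 1/(3*u))
-76*h(U(4), -5)*(-73) = -76/(3*(-5))*(-73) = -76*(-1)/(3*5)*(-73) = -76*(-1/15)*(-73) = (76/15)*(-73) = -5548/15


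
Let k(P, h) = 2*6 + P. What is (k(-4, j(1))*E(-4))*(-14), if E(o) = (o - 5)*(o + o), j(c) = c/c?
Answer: -8064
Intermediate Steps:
j(c) = 1
k(P, h) = 12 + P
E(o) = 2*o*(-5 + o) (E(o) = (-5 + o)*(2*o) = 2*o*(-5 + o))
(k(-4, j(1))*E(-4))*(-14) = ((12 - 4)*(2*(-4)*(-5 - 4)))*(-14) = (8*(2*(-4)*(-9)))*(-14) = (8*72)*(-14) = 576*(-14) = -8064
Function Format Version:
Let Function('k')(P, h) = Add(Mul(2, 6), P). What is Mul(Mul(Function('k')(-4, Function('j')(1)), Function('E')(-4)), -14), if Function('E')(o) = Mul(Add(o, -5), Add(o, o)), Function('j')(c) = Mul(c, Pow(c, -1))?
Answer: -8064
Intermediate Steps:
Function('j')(c) = 1
Function('k')(P, h) = Add(12, P)
Function('E')(o) = Mul(2, o, Add(-5, o)) (Function('E')(o) = Mul(Add(-5, o), Mul(2, o)) = Mul(2, o, Add(-5, o)))
Mul(Mul(Function('k')(-4, Function('j')(1)), Function('E')(-4)), -14) = Mul(Mul(Add(12, -4), Mul(2, -4, Add(-5, -4))), -14) = Mul(Mul(8, Mul(2, -4, -9)), -14) = Mul(Mul(8, 72), -14) = Mul(576, -14) = -8064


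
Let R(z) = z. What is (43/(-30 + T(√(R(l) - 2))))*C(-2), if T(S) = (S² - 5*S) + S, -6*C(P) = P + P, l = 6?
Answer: -43/51 ≈ -0.84314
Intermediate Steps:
C(P) = -P/3 (C(P) = -(P + P)/6 = -P/3)
T(S) = S² - 4*S
(43/(-30 + T(√(R(l) - 2))))*C(-2) = (43/(-30 + √(6 - 2)*(-4 + √(6 - 2))))*(-⅓*(-2)) = (43/(-30 + √4*(-4 + √4)))*(⅔) = (43/(-30 + 2*(-4 + 2)))*(⅔) = (43/(-30 + 2*(-2)))*(⅔) = (43/(-30 - 4))*(⅔) = (43/(-34))*(⅔) = (43*(-1/34))*(⅔) = -43/34*⅔ = -43/51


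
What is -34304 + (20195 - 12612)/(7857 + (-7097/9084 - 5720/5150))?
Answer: -1260576074828788/36748237817 ≈ -34303.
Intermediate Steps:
-34304 + (20195 - 12612)/(7857 + (-7097/9084 - 5720/5150)) = -34304 + 7583/(7857 + (-7097*1/9084 - 5720*1/5150)) = -34304 + 7583/(7857 + (-7097/9084 - 572/515)) = -34304 + 7583/(7857 - 8851003/4678260) = -34304 + 7583/(36748237817/4678260) = -34304 + 7583*(4678260/36748237817) = -34304 + 35475245580/36748237817 = -1260576074828788/36748237817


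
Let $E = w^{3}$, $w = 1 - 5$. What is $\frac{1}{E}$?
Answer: $- \frac{1}{64} \approx -0.015625$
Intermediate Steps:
$w = -4$
$E = -64$ ($E = \left(-4\right)^{3} = -64$)
$\frac{1}{E} = \frac{1}{-64} = - \frac{1}{64}$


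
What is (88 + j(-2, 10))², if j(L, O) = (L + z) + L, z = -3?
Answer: 6561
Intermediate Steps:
j(L, O) = -3 + 2*L (j(L, O) = (L - 3) + L = (-3 + L) + L = -3 + 2*L)
(88 + j(-2, 10))² = (88 + (-3 + 2*(-2)))² = (88 + (-3 - 4))² = (88 - 7)² = 81² = 6561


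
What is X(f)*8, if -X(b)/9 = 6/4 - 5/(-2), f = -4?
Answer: -288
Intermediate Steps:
X(b) = -36 (X(b) = -9*(6/4 - 5/(-2)) = -9*(6*(¼) - 5*(-½)) = -9*(3/2 + 5/2) = -9*4 = -36)
X(f)*8 = -36*8 = -288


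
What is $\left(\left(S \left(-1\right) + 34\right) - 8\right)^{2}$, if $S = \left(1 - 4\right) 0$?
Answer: $676$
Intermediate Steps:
$S = 0$ ($S = \left(-3\right) 0 = 0$)
$\left(\left(S \left(-1\right) + 34\right) - 8\right)^{2} = \left(\left(0 \left(-1\right) + 34\right) - 8\right)^{2} = \left(\left(0 + 34\right) - 8\right)^{2} = \left(34 - 8\right)^{2} = 26^{2} = 676$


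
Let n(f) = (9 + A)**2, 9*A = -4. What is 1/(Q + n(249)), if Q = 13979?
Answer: 81/1138228 ≈ 7.1163e-5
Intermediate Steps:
A = -4/9 (A = (1/9)*(-4) = -4/9 ≈ -0.44444)
n(f) = 5929/81 (n(f) = (9 - 4/9)**2 = (77/9)**2 = 5929/81)
1/(Q + n(249)) = 1/(13979 + 5929/81) = 1/(1138228/81) = 81/1138228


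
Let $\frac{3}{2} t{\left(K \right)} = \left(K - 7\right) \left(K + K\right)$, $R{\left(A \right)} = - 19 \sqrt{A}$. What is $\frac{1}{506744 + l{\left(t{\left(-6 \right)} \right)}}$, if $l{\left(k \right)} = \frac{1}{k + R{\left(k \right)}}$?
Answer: $\frac{13544253528}{6863469157091455} + \frac{38 \sqrt{26}}{6863469157091455} \approx 1.9734 \cdot 10^{-6}$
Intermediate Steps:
$t{\left(K \right)} = \frac{4 K \left(-7 + K\right)}{3}$ ($t{\left(K \right)} = \frac{2 \left(K - 7\right) \left(K + K\right)}{3} = \frac{2 \left(-7 + K\right) 2 K}{3} = \frac{2 \cdot 2 K \left(-7 + K\right)}{3} = \frac{4 K \left(-7 + K\right)}{3}$)
$l{\left(k \right)} = \frac{1}{k - 19 \sqrt{k}}$
$\frac{1}{506744 + l{\left(t{\left(-6 \right)} \right)}} = \frac{1}{506744 + \frac{1}{\frac{4}{3} \left(-6\right) \left(-7 - 6\right) - 19 \sqrt{\frac{4}{3} \left(-6\right) \left(-7 - 6\right)}}} = \frac{1}{506744 + \frac{1}{\frac{4}{3} \left(-6\right) \left(-13\right) - 19 \sqrt{\frac{4}{3} \left(-6\right) \left(-13\right)}}} = \frac{1}{506744 + \frac{1}{104 - 19 \sqrt{104}}} = \frac{1}{506744 + \frac{1}{104 - 19 \cdot 2 \sqrt{26}}} = \frac{1}{506744 + \frac{1}{104 - 38 \sqrt{26}}}$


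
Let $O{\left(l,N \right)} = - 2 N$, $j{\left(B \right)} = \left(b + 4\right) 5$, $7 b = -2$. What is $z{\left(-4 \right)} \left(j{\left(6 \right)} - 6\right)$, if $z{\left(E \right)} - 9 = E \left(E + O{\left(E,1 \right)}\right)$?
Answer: $\frac{2904}{7} \approx 414.86$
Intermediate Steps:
$b = - \frac{2}{7}$ ($b = \frac{1}{7} \left(-2\right) = - \frac{2}{7} \approx -0.28571$)
$j{\left(B \right)} = \frac{130}{7}$ ($j{\left(B \right)} = \left(- \frac{2}{7} + 4\right) 5 = \frac{26}{7} \cdot 5 = \frac{130}{7}$)
$z{\left(E \right)} = 9 + E \left(-2 + E\right)$ ($z{\left(E \right)} = 9 + E \left(E - 2\right) = 9 + E \left(-2 + E\right)$)
$z{\left(-4 \right)} \left(j{\left(6 \right)} - 6\right) = \left(9 + \left(-4\right)^{2} - -8\right) \left(\frac{130}{7} - 6\right) = \left(9 + 16 + 8\right) \frac{88}{7} = 33 \cdot \frac{88}{7} = \frac{2904}{7}$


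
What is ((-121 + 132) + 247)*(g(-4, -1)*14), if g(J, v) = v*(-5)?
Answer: 18060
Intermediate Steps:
g(J, v) = -5*v
((-121 + 132) + 247)*(g(-4, -1)*14) = ((-121 + 132) + 247)*(-5*(-1)*14) = (11 + 247)*(5*14) = 258*70 = 18060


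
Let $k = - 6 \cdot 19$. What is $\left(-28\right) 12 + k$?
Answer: $-450$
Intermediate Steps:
$k = -114$ ($k = \left(-1\right) 114 = -114$)
$\left(-28\right) 12 + k = \left(-28\right) 12 - 114 = -336 - 114 = -450$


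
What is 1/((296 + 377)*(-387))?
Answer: -1/260451 ≈ -3.8395e-6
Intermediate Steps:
1/((296 + 377)*(-387)) = 1/(673*(-387)) = 1/(-260451) = -1/260451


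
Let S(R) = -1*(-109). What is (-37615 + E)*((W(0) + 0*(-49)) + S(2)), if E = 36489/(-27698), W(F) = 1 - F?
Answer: -5209483795/1259 ≈ -4.1378e+6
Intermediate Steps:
S(R) = 109
E = -36489/27698 (E = 36489*(-1/27698) = -36489/27698 ≈ -1.3174)
(-37615 + E)*((W(0) + 0*(-49)) + S(2)) = (-37615 - 36489/27698)*(((1 - 1*0) + 0*(-49)) + 109) = -1041896759*(((1 + 0) + 0) + 109)/27698 = -1041896759*((1 + 0) + 109)/27698 = -1041896759*(1 + 109)/27698 = -1041896759/27698*110 = -5209483795/1259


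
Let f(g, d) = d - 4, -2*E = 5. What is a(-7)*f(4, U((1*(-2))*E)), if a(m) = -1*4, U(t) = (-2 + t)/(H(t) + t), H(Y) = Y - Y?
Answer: 68/5 ≈ 13.600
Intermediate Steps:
E = -5/2 (E = -½*5 = -5/2 ≈ -2.5000)
H(Y) = 0
U(t) = (-2 + t)/t (U(t) = (-2 + t)/(0 + t) = (-2 + t)/t)
f(g, d) = -4 + d
a(m) = -4
a(-7)*f(4, U((1*(-2))*E)) = -4*(-4 + (-2 + (1*(-2))*(-5/2))/(((1*(-2))*(-5/2)))) = -4*(-4 + (-2 - 2*(-5/2))/((-2*(-5/2)))) = -4*(-4 + (-2 + 5)/5) = -4*(-4 + (⅕)*3) = -4*(-4 + ⅗) = -4*(-17/5) = 68/5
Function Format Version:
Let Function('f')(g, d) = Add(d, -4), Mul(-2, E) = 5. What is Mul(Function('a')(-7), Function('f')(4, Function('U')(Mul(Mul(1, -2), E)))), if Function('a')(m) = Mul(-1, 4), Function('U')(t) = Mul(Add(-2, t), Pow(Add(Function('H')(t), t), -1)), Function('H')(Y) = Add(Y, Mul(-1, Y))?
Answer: Rational(68, 5) ≈ 13.600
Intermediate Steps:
E = Rational(-5, 2) (E = Mul(Rational(-1, 2), 5) = Rational(-5, 2) ≈ -2.5000)
Function('H')(Y) = 0
Function('U')(t) = Mul(Pow(t, -1), Add(-2, t)) (Function('U')(t) = Mul(Add(-2, t), Pow(Add(0, t), -1)) = Mul(Add(-2, t), Pow(t, -1)) = Mul(Pow(t, -1), Add(-2, t)))
Function('f')(g, d) = Add(-4, d)
Function('a')(m) = -4
Mul(Function('a')(-7), Function('f')(4, Function('U')(Mul(Mul(1, -2), E)))) = Mul(-4, Add(-4, Mul(Pow(Mul(Mul(1, -2), Rational(-5, 2)), -1), Add(-2, Mul(Mul(1, -2), Rational(-5, 2)))))) = Mul(-4, Add(-4, Mul(Pow(Mul(-2, Rational(-5, 2)), -1), Add(-2, Mul(-2, Rational(-5, 2)))))) = Mul(-4, Add(-4, Mul(Pow(5, -1), Add(-2, 5)))) = Mul(-4, Add(-4, Mul(Rational(1, 5), 3))) = Mul(-4, Add(-4, Rational(3, 5))) = Mul(-4, Rational(-17, 5)) = Rational(68, 5)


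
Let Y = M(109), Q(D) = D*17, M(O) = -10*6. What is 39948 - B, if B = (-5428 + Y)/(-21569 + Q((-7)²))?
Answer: 51772265/1296 ≈ 39948.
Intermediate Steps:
M(O) = -60
Q(D) = 17*D
Y = -60
B = 343/1296 (B = (-5428 - 60)/(-21569 + 17*(-7)²) = -5488/(-21569 + 17*49) = -5488/(-21569 + 833) = -5488/(-20736) = -5488*(-1/20736) = 343/1296 ≈ 0.26466)
39948 - B = 39948 - 1*343/1296 = 39948 - 343/1296 = 51772265/1296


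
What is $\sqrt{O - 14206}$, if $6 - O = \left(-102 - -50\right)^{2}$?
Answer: $2 i \sqrt{4226} \approx 130.02 i$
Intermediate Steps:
$O = -2698$ ($O = 6 - \left(-102 - -50\right)^{2} = 6 - \left(-102 + 50\right)^{2} = 6 - \left(-52\right)^{2} = 6 - 2704 = -2698$)
$\sqrt{O - 14206} = \sqrt{-2698 - 14206} = \sqrt{-16904} = 2 i \sqrt{4226}$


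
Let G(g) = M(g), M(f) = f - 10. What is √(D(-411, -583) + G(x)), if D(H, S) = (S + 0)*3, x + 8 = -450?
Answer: I*√2217 ≈ 47.085*I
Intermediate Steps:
x = -458 (x = -8 - 450 = -458)
M(f) = -10 + f
G(g) = -10 + g
D(H, S) = 3*S (D(H, S) = S*3 = 3*S)
√(D(-411, -583) + G(x)) = √(3*(-583) + (-10 - 458)) = √(-1749 - 468) = √(-2217) = I*√2217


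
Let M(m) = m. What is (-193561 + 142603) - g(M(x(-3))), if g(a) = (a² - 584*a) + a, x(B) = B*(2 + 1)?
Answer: -56286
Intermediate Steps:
x(B) = 3*B (x(B) = B*3 = 3*B)
g(a) = a² - 583*a
(-193561 + 142603) - g(M(x(-3))) = (-193561 + 142603) - 3*(-3)*(-583 + 3*(-3)) = -50958 - (-9)*(-583 - 9) = -50958 - (-9)*(-592) = -50958 - 1*5328 = -50958 - 5328 = -56286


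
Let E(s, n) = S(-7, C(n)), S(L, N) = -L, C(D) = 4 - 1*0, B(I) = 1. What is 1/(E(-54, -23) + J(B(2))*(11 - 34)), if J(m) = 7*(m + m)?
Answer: -1/315 ≈ -0.0031746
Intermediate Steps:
C(D) = 4 (C(D) = 4 + 0 = 4)
J(m) = 14*m (J(m) = 7*(2*m) = 14*m)
E(s, n) = 7 (E(s, n) = -1*(-7) = 7)
1/(E(-54, -23) + J(B(2))*(11 - 34)) = 1/(7 + (14*1)*(11 - 34)) = 1/(7 + 14*(-23)) = 1/(7 - 322) = 1/(-315) = -1/315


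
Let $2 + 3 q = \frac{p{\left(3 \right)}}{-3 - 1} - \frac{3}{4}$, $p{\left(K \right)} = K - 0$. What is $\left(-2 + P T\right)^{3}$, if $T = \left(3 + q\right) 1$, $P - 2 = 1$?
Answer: $\frac{343}{8} \approx 42.875$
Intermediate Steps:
$p{\left(K \right)} = K$ ($p{\left(K \right)} = K + 0 = K$)
$P = 3$ ($P = 2 + 1 = 3$)
$q = - \frac{7}{6}$ ($q = - \frac{2}{3} + \frac{\frac{3}{-3 - 1} - \frac{3}{4}}{3} = - \frac{2}{3} + \frac{\frac{3}{-4} - \frac{3}{4}}{3} = - \frac{2}{3} + \frac{3 \left(- \frac{1}{4}\right) - \frac{3}{4}}{3} = - \frac{2}{3} + \frac{- \frac{3}{4} - \frac{3}{4}}{3} = - \frac{2}{3} + \frac{1}{3} \left(- \frac{3}{2}\right) = - \frac{2}{3} - \frac{1}{2} = - \frac{7}{6} \approx -1.1667$)
$T = \frac{11}{6}$ ($T = \left(3 - \frac{7}{6}\right) 1 = \frac{11}{6} \cdot 1 = \frac{11}{6} \approx 1.8333$)
$\left(-2 + P T\right)^{3} = \left(-2 + 3 \cdot \frac{11}{6}\right)^{3} = \left(-2 + \frac{11}{2}\right)^{3} = \left(\frac{7}{2}\right)^{3} = \frac{343}{8}$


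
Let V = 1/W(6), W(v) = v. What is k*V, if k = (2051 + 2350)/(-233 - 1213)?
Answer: -489/964 ≈ -0.50726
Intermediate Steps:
k = -1467/482 (k = 4401/(-1446) = 4401*(-1/1446) = -1467/482 ≈ -3.0436)
V = ⅙ (V = 1/6 = ⅙ ≈ 0.16667)
k*V = -1467/482*⅙ = -489/964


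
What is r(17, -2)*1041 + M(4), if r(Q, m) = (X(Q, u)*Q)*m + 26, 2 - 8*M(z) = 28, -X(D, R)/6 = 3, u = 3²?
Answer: 2656619/4 ≈ 6.6416e+5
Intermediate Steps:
u = 9
X(D, R) = -18 (X(D, R) = -6*3 = -18)
M(z) = -13/4 (M(z) = ¼ - ⅛*28 = ¼ - 7/2 = -13/4)
r(Q, m) = 26 - 18*Q*m (r(Q, m) = (-18*Q)*m + 26 = -18*Q*m + 26 = 26 - 18*Q*m)
r(17, -2)*1041 + M(4) = (26 - 18*17*(-2))*1041 - 13/4 = (26 + 612)*1041 - 13/4 = 638*1041 - 13/4 = 664158 - 13/4 = 2656619/4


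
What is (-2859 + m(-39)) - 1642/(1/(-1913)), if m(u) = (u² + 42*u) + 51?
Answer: 3138221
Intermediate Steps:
m(u) = 51 + u² + 42*u
(-2859 + m(-39)) - 1642/(1/(-1913)) = (-2859 + (51 + (-39)² + 42*(-39))) - 1642/(1/(-1913)) = (-2859 + (51 + 1521 - 1638)) - 1642/(-1/1913) = (-2859 - 66) - 1642*(-1913) = -2925 + 3141146 = 3138221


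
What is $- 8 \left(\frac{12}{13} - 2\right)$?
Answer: $\frac{112}{13} \approx 8.6154$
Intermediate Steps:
$- 8 \left(\frac{12}{13} - 2\right) = \left(-8\right) \left(- \frac{14}{13}\right) = \frac{112}{13}$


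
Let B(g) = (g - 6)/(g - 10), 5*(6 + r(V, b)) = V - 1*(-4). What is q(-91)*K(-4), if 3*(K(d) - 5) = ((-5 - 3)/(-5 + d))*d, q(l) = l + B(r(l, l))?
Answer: -1550150/4509 ≈ -343.79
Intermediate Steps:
r(V, b) = -26/5 + V/5 (r(V, b) = -6 + (V - 1*(-4))/5 = -6 + (V + 4)/5 = -6 + (4 + V)/5 = -6 + (⅘ + V/5) = -26/5 + V/5)
B(g) = (-6 + g)/(-10 + g)
q(l) = l + (-56/5 + l/5)/(-76/5 + l/5) (q(l) = l + (-6 + (-26/5 + l/5))/(-10 + (-26/5 + l/5)) = l + (-56/5 + l/5)/(-76/5 + l/5))
K(d) = 5 - 8*d/(3*(-5 + d)) (K(d) = 5 + (((-5 - 3)/(-5 + d))*d)/3 = 5 + ((-8/(-5 + d))*d)/3 = 5 + (-8*d/(-5 + d))/3 = 5 - 8*d/(3*(-5 + d)))
q(-91)*K(-4) = ((-56 - 91 - 91*(-76 - 91))/(-76 - 91))*((-75 + 7*(-4))/(3*(-5 - 4))) = ((-56 - 91 - 91*(-167))/(-167))*((⅓)*(-75 - 28)/(-9)) = (-(-56 - 91 + 15197)/167)*((⅓)*(-⅑)*(-103)) = -1/167*15050*(103/27) = -15050/167*103/27 = -1550150/4509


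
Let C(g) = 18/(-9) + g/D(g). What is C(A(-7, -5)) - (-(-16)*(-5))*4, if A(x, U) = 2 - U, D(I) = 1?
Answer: 325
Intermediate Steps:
C(g) = -2 + g (C(g) = 18/(-9) + g/1 = 18*(-⅑) + g*1 = -2 + g)
C(A(-7, -5)) - (-(-16)*(-5))*4 = (-2 + (2 - 1*(-5))) - (-(-16)*(-5))*4 = (-2 + (2 + 5)) - (-16*5)*4 = (-2 + 7) - (-80)*4 = 5 - 1*(-320) = 5 + 320 = 325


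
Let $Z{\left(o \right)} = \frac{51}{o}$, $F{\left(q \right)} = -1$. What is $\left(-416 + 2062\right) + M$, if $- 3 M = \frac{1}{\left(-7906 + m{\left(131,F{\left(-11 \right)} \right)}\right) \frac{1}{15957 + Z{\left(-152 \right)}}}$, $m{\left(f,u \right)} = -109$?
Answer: $\frac{2006097351}{1218280} \approx 1646.7$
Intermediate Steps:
$M = \frac{808471}{1218280}$ ($M = - \frac{1}{3 \frac{-7906 - 109}{15957 + \frac{51}{-152}}} = - \frac{1}{3 \left(- \frac{8015}{15957 + 51 \left(- \frac{1}{152}\right)}\right)} = - \frac{1}{3 \left(- \frac{8015}{15957 - \frac{51}{152}}\right)} = - \frac{1}{3 \left(- \frac{8015}{\frac{2425413}{152}}\right)} = - \frac{1}{3 \left(\left(-8015\right) \frac{152}{2425413}\right)} = - \frac{1}{3 \left(- \frac{1218280}{2425413}\right)} = \left(- \frac{1}{3}\right) \left(- \frac{2425413}{1218280}\right) = \frac{808471}{1218280} \approx 0.66362$)
$\left(-416 + 2062\right) + M = \left(-416 + 2062\right) + \frac{808471}{1218280} = 1646 + \frac{808471}{1218280} = \frac{2006097351}{1218280}$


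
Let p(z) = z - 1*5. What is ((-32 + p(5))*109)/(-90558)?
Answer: 1744/45279 ≈ 0.038517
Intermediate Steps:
p(z) = -5 + z (p(z) = z - 5 = -5 + z)
((-32 + p(5))*109)/(-90558) = ((-32 + (-5 + 5))*109)/(-90558) = ((-32 + 0)*109)*(-1/90558) = -32*109*(-1/90558) = -3488*(-1/90558) = 1744/45279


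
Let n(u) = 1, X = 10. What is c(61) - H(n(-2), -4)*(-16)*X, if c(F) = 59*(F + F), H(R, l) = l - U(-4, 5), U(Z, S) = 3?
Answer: 6078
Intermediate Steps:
H(R, l) = -3 + l (H(R, l) = l - 1*3 = l - 3 = -3 + l)
c(F) = 118*F (c(F) = 59*(2*F) = 118*F)
c(61) - H(n(-2), -4)*(-16)*X = 118*61 - (-3 - 4)*(-16)*10 = 7198 - (-7*(-16))*10 = 7198 - 112*10 = 7198 - 1*1120 = 7198 - 1120 = 6078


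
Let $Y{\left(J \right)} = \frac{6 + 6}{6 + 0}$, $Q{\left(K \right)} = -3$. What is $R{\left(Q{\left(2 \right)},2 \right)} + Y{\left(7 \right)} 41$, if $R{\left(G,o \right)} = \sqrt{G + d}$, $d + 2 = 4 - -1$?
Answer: $82$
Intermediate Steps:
$d = 3$ ($d = -2 + \left(4 - -1\right) = -2 + \left(4 + 1\right) = -2 + 5 = 3$)
$Y{\left(J \right)} = 2$ ($Y{\left(J \right)} = \frac{12}{6} = 12 \cdot \frac{1}{6} = 2$)
$R{\left(G,o \right)} = \sqrt{3 + G}$ ($R{\left(G,o \right)} = \sqrt{G + 3} = \sqrt{3 + G}$)
$R{\left(Q{\left(2 \right)},2 \right)} + Y{\left(7 \right)} 41 = \sqrt{3 - 3} + 2 \cdot 41 = \sqrt{0} + 82 = 0 + 82 = 82$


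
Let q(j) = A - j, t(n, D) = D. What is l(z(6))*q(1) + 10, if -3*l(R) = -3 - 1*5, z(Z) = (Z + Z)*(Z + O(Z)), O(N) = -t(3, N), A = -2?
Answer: 2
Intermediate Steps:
O(N) = -N
z(Z) = 0 (z(Z) = (Z + Z)*(Z - Z) = (2*Z)*0 = 0)
l(R) = 8/3 (l(R) = -(-3 - 1*5)/3 = -(-3 - 5)/3 = -⅓*(-8) = 8/3)
q(j) = -2 - j
l(z(6))*q(1) + 10 = 8*(-2 - 1*1)/3 + 10 = 8*(-2 - 1)/3 + 10 = (8/3)*(-3) + 10 = -8 + 10 = 2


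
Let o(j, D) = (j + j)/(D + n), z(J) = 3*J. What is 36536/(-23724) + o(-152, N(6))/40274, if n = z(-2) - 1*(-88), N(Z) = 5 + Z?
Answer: -5702172602/3702408957 ≈ -1.5401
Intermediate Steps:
n = 82 (n = 3*(-2) - 1*(-88) = -6 + 88 = 82)
o(j, D) = 2*j/(82 + D) (o(j, D) = (j + j)/(D + 82) = (2*j)/(82 + D) = 2*j/(82 + D))
36536/(-23724) + o(-152, N(6))/40274 = 36536/(-23724) + (2*(-152)/(82 + (5 + 6)))/40274 = 36536*(-1/23724) + (2*(-152)/(82 + 11))*(1/40274) = -9134/5931 + (2*(-152)/93)*(1/40274) = -9134/5931 + (2*(-152)*(1/93))*(1/40274) = -9134/5931 - 304/93*1/40274 = -9134/5931 - 152/1872741 = -5702172602/3702408957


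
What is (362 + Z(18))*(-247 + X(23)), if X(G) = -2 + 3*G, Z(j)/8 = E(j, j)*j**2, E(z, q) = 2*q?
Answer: -16861320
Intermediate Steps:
Z(j) = 16*j**3 (Z(j) = 8*((2*j)*j**2) = 8*(2*j**3) = 16*j**3)
(362 + Z(18))*(-247 + X(23)) = (362 + 16*18**3)*(-247 + (-2 + 3*23)) = (362 + 16*5832)*(-247 + (-2 + 69)) = (362 + 93312)*(-247 + 67) = 93674*(-180) = -16861320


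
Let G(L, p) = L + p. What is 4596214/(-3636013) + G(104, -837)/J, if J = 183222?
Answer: -844792719037/666197573886 ≈ -1.2681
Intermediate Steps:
4596214/(-3636013) + G(104, -837)/J = 4596214/(-3636013) + (104 - 837)/183222 = 4596214*(-1/3636013) - 733*1/183222 = -4596214/3636013 - 733/183222 = -844792719037/666197573886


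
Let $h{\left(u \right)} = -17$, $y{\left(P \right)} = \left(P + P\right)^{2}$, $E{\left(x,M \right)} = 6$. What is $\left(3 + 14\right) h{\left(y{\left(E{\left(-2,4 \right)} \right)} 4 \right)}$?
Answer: $-289$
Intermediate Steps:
$y{\left(P \right)} = 4 P^{2}$ ($y{\left(P \right)} = \left(2 P\right)^{2} = 4 P^{2}$)
$\left(3 + 14\right) h{\left(y{\left(E{\left(-2,4 \right)} \right)} 4 \right)} = \left(3 + 14\right) \left(-17\right) = 17 \left(-17\right) = -289$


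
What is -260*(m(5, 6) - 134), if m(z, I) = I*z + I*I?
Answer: 17680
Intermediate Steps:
m(z, I) = I² + I*z (m(z, I) = I*z + I² = I² + I*z)
-260*(m(5, 6) - 134) = -260*(6*(6 + 5) - 134) = -260*(6*11 - 134) = -260*(66 - 134) = -260*(-68) = 17680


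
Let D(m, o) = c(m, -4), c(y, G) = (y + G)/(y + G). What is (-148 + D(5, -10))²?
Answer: 21609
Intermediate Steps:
c(y, G) = 1 (c(y, G) = (G + y)/(G + y) = 1)
D(m, o) = 1
(-148 + D(5, -10))² = (-148 + 1)² = (-147)² = 21609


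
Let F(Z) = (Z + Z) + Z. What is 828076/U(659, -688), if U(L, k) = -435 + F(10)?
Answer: -828076/405 ≈ -2044.6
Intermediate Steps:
F(Z) = 3*Z (F(Z) = 2*Z + Z = 3*Z)
U(L, k) = -405 (U(L, k) = -435 + 3*10 = -435 + 30 = -405)
828076/U(659, -688) = 828076/(-405) = 828076*(-1/405) = -828076/405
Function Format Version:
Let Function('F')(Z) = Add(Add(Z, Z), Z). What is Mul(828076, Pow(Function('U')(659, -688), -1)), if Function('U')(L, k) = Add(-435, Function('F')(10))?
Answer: Rational(-828076, 405) ≈ -2044.6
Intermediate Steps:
Function('F')(Z) = Mul(3, Z) (Function('F')(Z) = Add(Mul(2, Z), Z) = Mul(3, Z))
Function('U')(L, k) = -405 (Function('U')(L, k) = Add(-435, Mul(3, 10)) = Add(-435, 30) = -405)
Mul(828076, Pow(Function('U')(659, -688), -1)) = Mul(828076, Pow(-405, -1)) = Mul(828076, Rational(-1, 405)) = Rational(-828076, 405)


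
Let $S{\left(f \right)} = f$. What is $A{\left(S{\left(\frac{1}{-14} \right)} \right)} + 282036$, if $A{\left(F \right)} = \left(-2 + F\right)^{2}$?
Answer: $\frac{55279897}{196} \approx 2.8204 \cdot 10^{5}$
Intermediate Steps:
$A{\left(S{\left(\frac{1}{-14} \right)} \right)} + 282036 = \left(-2 + \frac{1}{-14}\right)^{2} + 282036 = \left(-2 - \frac{1}{14}\right)^{2} + 282036 = \left(- \frac{29}{14}\right)^{2} + 282036 = \frac{841}{196} + 282036 = \frac{55279897}{196}$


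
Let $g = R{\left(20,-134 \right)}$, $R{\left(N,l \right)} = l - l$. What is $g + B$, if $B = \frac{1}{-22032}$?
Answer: $- \frac{1}{22032} \approx -4.5389 \cdot 10^{-5}$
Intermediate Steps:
$R{\left(N,l \right)} = 0$
$g = 0$
$B = - \frac{1}{22032} \approx -4.5389 \cdot 10^{-5}$
$g + B = 0 - \frac{1}{22032} = - \frac{1}{22032}$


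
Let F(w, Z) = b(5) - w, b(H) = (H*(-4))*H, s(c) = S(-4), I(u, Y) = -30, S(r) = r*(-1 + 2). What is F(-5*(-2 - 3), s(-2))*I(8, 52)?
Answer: 3750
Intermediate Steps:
S(r) = r (S(r) = r*1 = r)
s(c) = -4
b(H) = -4*H² (b(H) = (-4*H)*H = -4*H²)
F(w, Z) = -100 - w (F(w, Z) = -4*5² - w = -4*25 - w = -100 - w)
F(-5*(-2 - 3), s(-2))*I(8, 52) = (-100 - (-5)*(-2 - 3))*(-30) = (-100 - (-5)*(-5))*(-30) = (-100 - 1*25)*(-30) = (-100 - 25)*(-30) = -125*(-30) = 3750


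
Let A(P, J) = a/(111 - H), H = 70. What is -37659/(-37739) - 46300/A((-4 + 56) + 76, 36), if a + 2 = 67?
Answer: -1102115321/37739 ≈ -29204.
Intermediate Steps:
a = 65 (a = -2 + 67 = 65)
A(P, J) = 65/41 (A(P, J) = 65/(111 - 1*70) = 65/(111 - 70) = 65/41)
-37659/(-37739) - 46300/A((-4 + 56) + 76, 36) = -37659/(-37739) - 46300/65/41 = -37659*(-1/37739) - 46300*41/65 = 37659/37739 - 379660/13 = -1102115321/37739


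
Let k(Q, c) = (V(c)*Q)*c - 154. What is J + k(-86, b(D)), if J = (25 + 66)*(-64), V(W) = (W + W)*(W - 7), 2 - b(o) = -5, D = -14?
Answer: -5978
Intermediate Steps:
b(o) = 7 (b(o) = 2 - 1*(-5) = 2 + 5 = 7)
V(W) = 2*W*(-7 + W) (V(W) = (2*W)*(-7 + W) = 2*W*(-7 + W))
k(Q, c) = -154 + 2*Q*c²*(-7 + c) (k(Q, c) = ((2*c*(-7 + c))*Q)*c - 154 = (2*Q*c*(-7 + c))*c - 154 = 2*Q*c²*(-7 + c) - 154 = -154 + 2*Q*c²*(-7 + c))
J = -5824 (J = 91*(-64) = -5824)
J + k(-86, b(D)) = -5824 + (-154 + 2*(-86)*7²*(-7 + 7)) = -5824 + (-154 + 2*(-86)*49*0) = -5824 + (-154 + 0) = -5824 - 154 = -5978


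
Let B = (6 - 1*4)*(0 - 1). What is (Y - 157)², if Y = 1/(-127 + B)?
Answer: 410224516/16641 ≈ 24651.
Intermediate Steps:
B = -2 (B = (6 - 4)*(-1) = 2*(-1) = -2)
Y = -1/129 (Y = 1/(-127 - 2) = 1/(-129) = -1/129 ≈ -0.0077519)
(Y - 157)² = (-1/129 - 157)² = (-20254/129)² = 410224516/16641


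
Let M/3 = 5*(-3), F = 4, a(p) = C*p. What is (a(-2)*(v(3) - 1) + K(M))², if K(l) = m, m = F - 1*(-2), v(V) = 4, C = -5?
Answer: 1296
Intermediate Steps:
a(p) = -5*p
m = 6 (m = 4 - 1*(-2) = 4 + 2 = 6)
M = -45 (M = 3*(5*(-3)) = 3*(-15) = -45)
K(l) = 6
(a(-2)*(v(3) - 1) + K(M))² = ((-5*(-2))*(4 - 1) + 6)² = (10*3 + 6)² = (30 + 6)² = 36² = 1296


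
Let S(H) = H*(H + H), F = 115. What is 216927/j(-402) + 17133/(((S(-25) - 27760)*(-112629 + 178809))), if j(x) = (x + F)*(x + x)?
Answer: 10571657602031/11245323027400 ≈ 0.94009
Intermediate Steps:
S(H) = 2*H² (S(H) = H*(2*H) = 2*H²)
j(x) = 2*x*(115 + x) (j(x) = (x + 115)*(x + x) = (115 + x)*(2*x) = 2*x*(115 + x))
216927/j(-402) + 17133/(((S(-25) - 27760)*(-112629 + 178809))) = 216927/((2*(-402)*(115 - 402))) + 17133/(((2*(-25)² - 27760)*(-112629 + 178809))) = 216927/((2*(-402)*(-287))) + 17133/(((2*625 - 27760)*66180)) = 216927/230748 + 17133/(((1250 - 27760)*66180)) = 216927*(1/230748) + 17133/((-26510*66180)) = 72309/76916 + 17133/(-1754431800) = 72309/76916 + 17133*(-1/1754431800) = 72309/76916 - 5711/584810600 = 10571657602031/11245323027400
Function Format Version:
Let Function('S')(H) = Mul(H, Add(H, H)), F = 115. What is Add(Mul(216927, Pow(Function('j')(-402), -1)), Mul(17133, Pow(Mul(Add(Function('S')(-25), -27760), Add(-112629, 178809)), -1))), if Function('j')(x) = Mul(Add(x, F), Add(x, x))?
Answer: Rational(10571657602031, 11245323027400) ≈ 0.94009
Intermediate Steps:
Function('S')(H) = Mul(2, Pow(H, 2)) (Function('S')(H) = Mul(H, Mul(2, H)) = Mul(2, Pow(H, 2)))
Function('j')(x) = Mul(2, x, Add(115, x)) (Function('j')(x) = Mul(Add(x, 115), Add(x, x)) = Mul(Add(115, x), Mul(2, x)) = Mul(2, x, Add(115, x)))
Add(Mul(216927, Pow(Function('j')(-402), -1)), Mul(17133, Pow(Mul(Add(Function('S')(-25), -27760), Add(-112629, 178809)), -1))) = Add(Mul(216927, Pow(Mul(2, -402, Add(115, -402)), -1)), Mul(17133, Pow(Mul(Add(Mul(2, Pow(-25, 2)), -27760), Add(-112629, 178809)), -1))) = Add(Mul(216927, Pow(Mul(2, -402, -287), -1)), Mul(17133, Pow(Mul(Add(Mul(2, 625), -27760), 66180), -1))) = Add(Mul(216927, Pow(230748, -1)), Mul(17133, Pow(Mul(Add(1250, -27760), 66180), -1))) = Add(Mul(216927, Rational(1, 230748)), Mul(17133, Pow(Mul(-26510, 66180), -1))) = Add(Rational(72309, 76916), Mul(17133, Pow(-1754431800, -1))) = Add(Rational(72309, 76916), Mul(17133, Rational(-1, 1754431800))) = Add(Rational(72309, 76916), Rational(-5711, 584810600)) = Rational(10571657602031, 11245323027400)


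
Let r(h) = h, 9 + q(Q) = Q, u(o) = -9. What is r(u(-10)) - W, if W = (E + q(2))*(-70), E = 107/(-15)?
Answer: -2995/3 ≈ -998.33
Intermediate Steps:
E = -107/15 (E = 107*(-1/15) = -107/15 ≈ -7.1333)
q(Q) = -9 + Q
W = 2968/3 (W = (-107/15 + (-9 + 2))*(-70) = (-107/15 - 7)*(-70) = -212/15*(-70) = 2968/3 ≈ 989.33)
r(u(-10)) - W = -9 - 1*2968/3 = -9 - 2968/3 = -2995/3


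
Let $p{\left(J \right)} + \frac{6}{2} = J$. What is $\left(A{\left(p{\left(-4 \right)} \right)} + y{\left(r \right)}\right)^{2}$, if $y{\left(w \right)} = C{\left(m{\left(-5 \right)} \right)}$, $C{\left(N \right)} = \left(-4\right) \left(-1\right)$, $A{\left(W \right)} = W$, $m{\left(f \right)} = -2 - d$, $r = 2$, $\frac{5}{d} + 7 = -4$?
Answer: $9$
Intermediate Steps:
$d = - \frac{5}{11}$ ($d = \frac{5}{-7 - 4} = \frac{5}{-11} = 5 \left(- \frac{1}{11}\right) = - \frac{5}{11} \approx -0.45455$)
$m{\left(f \right)} = - \frac{17}{11}$ ($m{\left(f \right)} = -2 - - \frac{5}{11} = -2 + \frac{5}{11} = - \frac{17}{11}$)
$p{\left(J \right)} = -3 + J$
$C{\left(N \right)} = 4$
$y{\left(w \right)} = 4$
$\left(A{\left(p{\left(-4 \right)} \right)} + y{\left(r \right)}\right)^{2} = \left(\left(-3 - 4\right) + 4\right)^{2} = \left(-7 + 4\right)^{2} = \left(-3\right)^{2} = 9$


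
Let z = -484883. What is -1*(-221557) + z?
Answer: -263326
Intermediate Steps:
-1*(-221557) + z = -1*(-221557) - 484883 = 221557 - 484883 = -263326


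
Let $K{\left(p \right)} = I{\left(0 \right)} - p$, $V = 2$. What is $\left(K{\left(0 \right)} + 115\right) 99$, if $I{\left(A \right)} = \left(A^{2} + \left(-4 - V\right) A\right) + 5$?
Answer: $11880$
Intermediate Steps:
$I{\left(A \right)} = 5 + A^{2} - 6 A$ ($I{\left(A \right)} = \left(A^{2} + \left(-4 - 2\right) A\right) + 5 = \left(A^{2} - 6 A\right) + 5 = 5 + A^{2} - 6 A$)
$K{\left(p \right)} = 5 - p$ ($K{\left(p \right)} = \left(5 + 0^{2} - 0\right) - p = \left(5 + 0 + 0\right) - p = 5 - p$)
$\left(K{\left(0 \right)} + 115\right) 99 = \left(\left(5 - 0\right) + 115\right) 99 = \left(\left(5 + 0\right) + 115\right) 99 = \left(5 + 115\right) 99 = 120 \cdot 99 = 11880$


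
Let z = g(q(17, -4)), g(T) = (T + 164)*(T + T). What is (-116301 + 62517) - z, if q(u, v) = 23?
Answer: -62386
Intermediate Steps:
g(T) = 2*T*(164 + T) (g(T) = (164 + T)*(2*T) = 2*T*(164 + T))
z = 8602 (z = 2*23*(164 + 23) = 2*23*187 = 8602)
(-116301 + 62517) - z = (-116301 + 62517) - 1*8602 = -53784 - 8602 = -62386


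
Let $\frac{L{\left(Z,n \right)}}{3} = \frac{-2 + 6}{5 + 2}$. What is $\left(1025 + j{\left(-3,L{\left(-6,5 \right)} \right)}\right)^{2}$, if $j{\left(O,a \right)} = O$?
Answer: $1044484$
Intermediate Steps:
$L{\left(Z,n \right)} = \frac{12}{7}$ ($L{\left(Z,n \right)} = 3 \frac{-2 + 6}{5 + 2} = 3 \cdot \frac{4}{7} = \frac{12}{7}$)
$\left(1025 + j{\left(-3,L{\left(-6,5 \right)} \right)}\right)^{2} = \left(1025 - 3\right)^{2} = 1022^{2} = 1044484$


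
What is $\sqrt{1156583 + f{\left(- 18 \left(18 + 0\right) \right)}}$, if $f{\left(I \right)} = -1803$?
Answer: $2 \sqrt{288695} \approx 1074.6$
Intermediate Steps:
$\sqrt{1156583 + f{\left(- 18 \left(18 + 0\right) \right)}} = \sqrt{1156583 - 1803} = \sqrt{1154780} = 2 \sqrt{288695}$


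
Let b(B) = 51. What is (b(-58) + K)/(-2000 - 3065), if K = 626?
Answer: -677/5065 ≈ -0.13366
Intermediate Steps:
(b(-58) + K)/(-2000 - 3065) = (51 + 626)/(-2000 - 3065) = 677/(-5065) = 677*(-1/5065) = -677/5065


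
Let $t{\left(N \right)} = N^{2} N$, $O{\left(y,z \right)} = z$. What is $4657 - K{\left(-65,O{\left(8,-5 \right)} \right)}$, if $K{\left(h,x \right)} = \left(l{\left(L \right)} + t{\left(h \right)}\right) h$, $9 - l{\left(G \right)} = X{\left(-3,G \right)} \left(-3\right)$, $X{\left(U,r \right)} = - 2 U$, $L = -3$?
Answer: $-17844213$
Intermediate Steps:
$l{\left(G \right)} = 27$ ($l{\left(G \right)} = 9 - \left(-2\right) \left(-3\right) \left(-3\right) = 9 - 6 \left(-3\right) = 9 - -18 = 9 + 18 = 27$)
$t{\left(N \right)} = N^{3}$
$K{\left(h,x \right)} = h \left(27 + h^{3}\right)$ ($K{\left(h,x \right)} = \left(27 + h^{3}\right) h = h \left(27 + h^{3}\right)$)
$4657 - K{\left(-65,O{\left(8,-5 \right)} \right)} = 4657 - - 65 \left(27 + \left(-65\right)^{3}\right) = 4657 - - 65 \left(27 - 274625\right) = 4657 - \left(-65\right) \left(-274598\right) = 4657 - 17848870 = -17844213$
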